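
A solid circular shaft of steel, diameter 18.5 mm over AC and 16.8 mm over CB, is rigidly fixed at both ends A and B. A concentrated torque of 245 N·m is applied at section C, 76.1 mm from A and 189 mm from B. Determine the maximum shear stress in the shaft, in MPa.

155 MPa

Compatibility: T_A·a/J_AC = T_B·b/J_CB with T_A + T_B = T₀.
J_AC = 1.15×10^-8 m⁴, J_CB = 7.82×10^-9 m⁴, so T_A = T₀·(J_AC/a)/((J_AC/a)+(J_CB/b)) = 192.3 N·m, T_B = 52.67 N·m.
τ in each portion: τ_AC = 1.55×10^8 Pa, τ_CB = 5.66×10^7 Pa; maximum is in AC.
τ_max = T_AC·r/J = 192.3·0.00925/1.15×10^-8 = 1.547×10^8 Pa.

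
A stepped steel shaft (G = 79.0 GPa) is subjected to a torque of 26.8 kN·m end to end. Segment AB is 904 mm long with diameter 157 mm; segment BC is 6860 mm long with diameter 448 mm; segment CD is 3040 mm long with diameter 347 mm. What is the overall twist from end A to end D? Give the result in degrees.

0.370°

J_AB = π(0.157)⁴/32 = 5.96×10^-5 m⁴; J_BC = π(0.448)⁴/32 = 3.95×10^-3 m⁴; J_CD = π(0.347)⁴/32 = 1.42×10^-3 m⁴.
θ = (T/G)·Σ L_i/J_i = (26800/79.0×10⁹)·(0.904/5.96×10^-5 + 6.86/3.95×10^-3 + 3.04/1.42×10^-3) = 6.454×10^-3 rad.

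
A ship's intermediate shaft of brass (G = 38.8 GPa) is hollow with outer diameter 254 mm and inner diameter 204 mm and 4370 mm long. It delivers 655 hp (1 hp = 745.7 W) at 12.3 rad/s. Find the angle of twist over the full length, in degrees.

ω = 12.3 rad/s, so T = P/ω = 655×745.7 / 12.30 = 39710 N·m.
J = π(d_o⁴ − d_i⁴)/32 = π(0.254⁴ − 0.204⁴)/32 = 2.386×10^-4 m⁴.
θ = T·L/(G·J) = 39710 × 4.37 / (38.8×10⁹ × 2.386×10^-4) = 0.01874 rad.

1.07°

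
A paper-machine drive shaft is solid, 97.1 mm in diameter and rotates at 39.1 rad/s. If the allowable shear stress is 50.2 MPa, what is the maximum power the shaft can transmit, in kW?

353 kW

J = πd⁴/32 = π(0.0971)⁴/32 = 8.727×10^-6 m⁴.
T_max = τ_allow·J/r = 5.02×10^7 × 8.727×10^-6 / 0.0485 = 9024 N·m.
ω = 39.1 rad/s, so P_max = T_max·ω = 3.528×10^5 W.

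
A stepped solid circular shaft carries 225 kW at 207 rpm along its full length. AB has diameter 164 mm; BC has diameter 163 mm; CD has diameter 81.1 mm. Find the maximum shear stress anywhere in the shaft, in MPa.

99.1 MPa

ω = 2π·207/60 = 21.68 rad/s, so T = P/ω = 225×10³ / 21.68 = 10380 N·m.
Under the same torque, τ_max = 16T/(πd³) is largest where d is smallest — segment CD (d = 81.1 mm).
τ_max = 16·10380/(π·(0.0811)³) = 9.910×10^7 Pa.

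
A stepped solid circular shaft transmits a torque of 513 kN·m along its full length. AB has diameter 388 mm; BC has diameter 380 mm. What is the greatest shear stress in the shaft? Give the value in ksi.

6.91 ksi

Under the same torque, τ_max = 16T/(πd³) is largest where d is smallest — segment BC (d = 380 mm).
τ_max = 16·513000/(π·(0.380)³) = 4.761×10^7 Pa.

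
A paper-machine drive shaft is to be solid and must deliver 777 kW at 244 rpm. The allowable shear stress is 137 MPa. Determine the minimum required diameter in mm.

104 mm

ω = 2π·244/60 = 25.55 rad/s, so T = P/ω = 777×10³ / 25.55 = 30410 N·m.
For a solid shaft τ_max = 16T/(πd³), so d = (16T/(π τ_allow))^(1/3) = (16·30410/(π·1.37×10^8))^(1/3) = 0.1042 m.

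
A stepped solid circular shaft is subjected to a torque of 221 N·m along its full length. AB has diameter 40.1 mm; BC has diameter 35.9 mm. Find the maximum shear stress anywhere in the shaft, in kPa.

Under the same torque, τ_max = 16T/(πd³) is largest where d is smallest — segment BC (d = 35.9 mm).
τ_max = 16·221.0/(π·(0.0359)³) = 2.433×10^7 Pa.

24300 kPa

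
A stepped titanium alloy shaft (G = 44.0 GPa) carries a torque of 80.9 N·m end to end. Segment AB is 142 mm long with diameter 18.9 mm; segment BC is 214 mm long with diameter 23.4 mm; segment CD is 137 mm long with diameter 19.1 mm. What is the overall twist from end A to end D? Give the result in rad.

0.0535 rad

J_AB = π(0.0189)⁴/32 = 1.25×10^-8 m⁴; J_BC = π(0.0234)⁴/32 = 2.94×10^-8 m⁴; J_CD = π(0.0191)⁴/32 = 1.31×10^-8 m⁴.
θ = (T/G)·Σ L_i/J_i = (80.90/44.0×10⁹)·(0.142/1.25×10^-8 + 0.214/2.94×10^-8 + 0.137/1.31×10^-8) = 0.05349 rad.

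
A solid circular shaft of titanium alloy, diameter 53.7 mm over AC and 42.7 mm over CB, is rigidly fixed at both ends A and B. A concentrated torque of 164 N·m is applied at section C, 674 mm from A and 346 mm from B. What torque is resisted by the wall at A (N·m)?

Compatibility: T_A·a/J_AC = T_B·b/J_CB with T_A + T_B = T₀.
J_AC = 8.16×10^-7 m⁴, J_CB = 3.26×10^-7 m⁴, so T_A = T₀·(J_AC/a)/((J_AC/a)+(J_CB/b)) = 92.20 N·m, T_B = 71.80 N·m.

92.2 N·m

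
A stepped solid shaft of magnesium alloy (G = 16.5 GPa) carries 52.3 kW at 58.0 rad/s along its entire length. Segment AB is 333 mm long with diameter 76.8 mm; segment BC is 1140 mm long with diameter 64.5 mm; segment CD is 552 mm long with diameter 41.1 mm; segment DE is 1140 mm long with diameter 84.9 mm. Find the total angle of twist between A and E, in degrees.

9.28°

ω = 58.0 rad/s, so T = P/ω = 52.3×10³ / 58.00 = 901.7 N·m.
J_AB = π(0.0768)⁴/32 = 3.42×10^-6 m⁴; J_BC = π(0.0645)⁴/32 = 1.70×10^-6 m⁴; J_CD = π(0.0411)⁴/32 = 2.80×10^-7 m⁴; J_DE = π(0.0849)⁴/32 = 5.10×10^-6 m⁴.
θ = (T/G)·Σ L_i/J_i = (901.7/16.5×10⁹)·(0.333/3.42×10^-6 + 1.14/1.70×10^-6 + 0.552/2.80×10^-7 + 1.14/5.10×10^-6) = 0.1619 rad.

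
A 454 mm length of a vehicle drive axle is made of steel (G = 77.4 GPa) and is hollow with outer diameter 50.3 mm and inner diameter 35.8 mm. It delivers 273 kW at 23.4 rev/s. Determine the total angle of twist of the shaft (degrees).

1.34°

ω = 2π·23.4 = 147.0 rad/s, so T = P/ω = 273×10³ / 147.0 = 1857 N·m.
J = π(d_o⁴ − d_i⁴)/32 = π(0.0503⁴ − 0.0358⁴)/32 = 4.672×10^-7 m⁴.
θ = T·L/(G·J) = 1857 × 0.454 / (77.4×10⁹ × 4.672×10^-7) = 0.02331 rad.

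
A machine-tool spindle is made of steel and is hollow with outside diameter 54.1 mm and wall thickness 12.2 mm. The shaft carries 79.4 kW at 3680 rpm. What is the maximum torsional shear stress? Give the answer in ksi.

ω = 2π·3680/60 = 385.4 rad/s, so T = P/ω = 79.4×10³ / 385.4 = 206.0 N·m.
J = π(d_o⁴ − d_i⁴)/32 = π(0.0541⁴ − 0.0297⁴)/32 = 7.646×10^-7 m⁴.
τ_max = T·r/J = 206.0 × 0.0271 / 7.646×10^-7 = 7.289×10^6 Pa.

1.06 ksi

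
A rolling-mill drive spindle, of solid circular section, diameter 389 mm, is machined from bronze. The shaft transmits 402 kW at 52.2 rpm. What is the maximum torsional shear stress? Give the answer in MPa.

ω = 2π·52.2/60 = 5.466 rad/s, so T = P/ω = 402×10³ / 5.466 = 73540 N·m.
J = πd⁴/32 = π(0.389)⁴/32 = 2.248×10^-3 m⁴.
τ_max = T·r/J = 73540 × 0.195 / 2.248×10^-3 = 6.363×10^6 Pa.

6.36 MPa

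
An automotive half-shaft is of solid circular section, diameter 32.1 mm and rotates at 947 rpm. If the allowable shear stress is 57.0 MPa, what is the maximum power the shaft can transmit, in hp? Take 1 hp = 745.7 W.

J = πd⁴/32 = π(0.0321)⁴/32 = 1.042×10^-7 m⁴.
T_max = τ_allow·J/r = 5.70×10^7 × 1.042×10^-7 / 0.0161 = 370.2 N·m.
ω = 2π·947/60 = 99.17 rad/s, so P_max = T_max·ω = 3.671×10^4 W.

49.2 hp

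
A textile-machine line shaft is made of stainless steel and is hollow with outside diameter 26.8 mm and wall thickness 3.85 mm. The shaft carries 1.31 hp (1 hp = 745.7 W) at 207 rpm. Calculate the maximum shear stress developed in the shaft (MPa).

16.1 MPa

ω = 2π·207/60 = 21.68 rad/s, so T = P/ω = 1.31×745.7 / 21.68 = 45.06 N·m.
J = π(d_o⁴ − d_i⁴)/32 = π(0.0268⁴ − 0.0191⁴)/32 = 3.758×10^-8 m⁴.
τ_max = T·r/J = 45.06 × 0.0134 / 3.758×10^-8 = 1.607×10^7 Pa.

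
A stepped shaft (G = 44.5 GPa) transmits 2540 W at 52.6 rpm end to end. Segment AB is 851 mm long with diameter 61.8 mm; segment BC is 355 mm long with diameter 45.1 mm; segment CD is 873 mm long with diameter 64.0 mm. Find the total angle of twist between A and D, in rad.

0.0207 rad

ω = 2π·52.6/60 = 5.508 rad/s, so T = P/ω = 2540 / 5.508 = 461.1 N·m.
J_AB = π(0.0618)⁴/32 = 1.43×10^-6 m⁴; J_BC = π(0.0451)⁴/32 = 4.06×10^-7 m⁴; J_CD = π(0.0640)⁴/32 = 1.65×10^-6 m⁴.
θ = (T/G)·Σ L_i/J_i = (461.1/44.5×10⁹)·(0.851/1.43×10^-6 + 0.355/4.06×10^-7 + 0.873/1.65×10^-6) = 0.02071 rad.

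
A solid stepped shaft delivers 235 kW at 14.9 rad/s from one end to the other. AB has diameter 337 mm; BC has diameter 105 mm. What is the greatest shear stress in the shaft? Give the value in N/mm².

ω = 14.9 rad/s, so T = P/ω = 235×10³ / 14.90 = 15770 N·m.
Under the same torque, τ_max = 16T/(πd³) is largest where d is smallest — segment BC (d = 105 mm).
τ_max = 16·15770/(π·(0.105)³) = 6.939×10^7 Pa.

69.4 N/mm²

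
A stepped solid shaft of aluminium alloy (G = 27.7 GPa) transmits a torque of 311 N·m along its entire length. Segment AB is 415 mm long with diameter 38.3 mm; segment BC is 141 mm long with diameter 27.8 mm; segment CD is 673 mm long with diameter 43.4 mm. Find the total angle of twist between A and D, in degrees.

J_AB = π(0.0383)⁴/32 = 2.11×10^-7 m⁴; J_BC = π(0.0278)⁴/32 = 5.86×10^-8 m⁴; J_CD = π(0.0434)⁴/32 = 3.48×10^-7 m⁴.
θ = (T/G)·Σ L_i/J_i = (311.0/27.7×10⁹)·(0.415/2.11×10^-7 + 0.141/5.86×10^-8 + 0.673/3.48×10^-7) = 0.07075 rad.

4.05°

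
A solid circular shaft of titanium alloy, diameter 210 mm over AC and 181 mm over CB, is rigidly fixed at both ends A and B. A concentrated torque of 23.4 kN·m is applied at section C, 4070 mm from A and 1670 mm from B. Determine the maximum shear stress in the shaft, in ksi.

Compatibility: T_A·a/J_AC = T_B·b/J_CB with T_A + T_B = T₀.
J_AC = 1.91×10^-4 m⁴, J_CB = 1.05×10^-4 m⁴, so T_A = T₀·(J_AC/a)/((J_AC/a)+(J_CB/b)) = 9979 N·m, T_B = 13420 N·m.
τ in each portion: τ_AC = 5.49×10^6 Pa, τ_CB = 1.15×10^7 Pa; maximum is in CB.
τ_max = T_CB·r/J = 13420·0.0905/1.05×10^-4 = 1.153×10^7 Pa.

1.67 ksi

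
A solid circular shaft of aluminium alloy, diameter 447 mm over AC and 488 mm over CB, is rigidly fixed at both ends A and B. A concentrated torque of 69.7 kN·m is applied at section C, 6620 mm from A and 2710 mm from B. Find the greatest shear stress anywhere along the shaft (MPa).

2.37 MPa

Compatibility: T_A·a/J_AC = T_B·b/J_CB with T_A + T_B = T₀.
J_AC = 3.92×10^-3 m⁴, J_CB = 5.57×10^-3 m⁴, so T_A = T₀·(J_AC/a)/((J_AC/a)+(J_CB/b)) = 15590 N·m, T_B = 54110 N·m.
τ in each portion: τ_AC = 8.89×10^5 Pa, τ_CB = 2.37×10^6 Pa; maximum is in CB.
τ_max = T_CB·r/J = 54110·0.244/5.57×10^-3 = 2.371×10^6 Pa.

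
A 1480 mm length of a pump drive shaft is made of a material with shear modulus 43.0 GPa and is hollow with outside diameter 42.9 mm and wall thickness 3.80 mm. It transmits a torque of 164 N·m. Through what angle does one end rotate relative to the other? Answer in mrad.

31.3 mrad

J = π(d_o⁴ − d_i⁴)/32 = π(0.0429⁴ − 0.0353⁴)/32 = 1.801×10^-7 m⁴.
θ = T·L/(G·J) = 164.0 × 1.48 / (43.0×10⁹ × 1.801×10^-7) = 0.03134 rad.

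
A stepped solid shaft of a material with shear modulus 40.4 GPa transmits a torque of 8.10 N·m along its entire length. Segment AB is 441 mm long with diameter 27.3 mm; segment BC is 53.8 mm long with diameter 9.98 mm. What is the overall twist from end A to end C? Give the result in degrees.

J_AB = π(0.0273)⁴/32 = 5.45×10^-8 m⁴; J_BC = π(0.00998)⁴/32 = 9.74×10^-10 m⁴.
θ = (T/G)·Σ L_i/J_i = (8.100/40.4×10⁹)·(0.441/5.45×10^-8 + 0.0538/9.74×10^-10) = 0.01270 rad.

0.727°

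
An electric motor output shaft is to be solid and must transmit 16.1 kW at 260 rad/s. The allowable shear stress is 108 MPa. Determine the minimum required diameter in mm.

14.3 mm

ω = 260 rad/s, so T = P/ω = 16.1×10³ / 260.0 = 61.92 N·m.
For a solid shaft τ_max = 16T/(πd³), so d = (16T/(π τ_allow))^(1/3) = (16·61.92/(π·1.08×10^8))^(1/3) = 0.01429 m.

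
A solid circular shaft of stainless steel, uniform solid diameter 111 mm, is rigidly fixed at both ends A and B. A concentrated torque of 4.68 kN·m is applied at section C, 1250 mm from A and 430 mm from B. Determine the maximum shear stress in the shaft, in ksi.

With uniform GJ and both ends fixed, compatibility θ_AC = θ_CB gives T_A·a = T_B·b, together with T_A + T_B = T₀.
T_A = T₀·b/(a+b) = 4680·430/1680 = 1198 N·m; T_B = 3482 N·m.
τ in each portion: τ_AC = 4.46×10^6 Pa, τ_CB = 1.30×10^7 Pa; maximum is in CB.
τ_max = T_CB·r/J = 3482·0.0555/1.49×10^-5 = 1.297×10^7 Pa.

1.88 ksi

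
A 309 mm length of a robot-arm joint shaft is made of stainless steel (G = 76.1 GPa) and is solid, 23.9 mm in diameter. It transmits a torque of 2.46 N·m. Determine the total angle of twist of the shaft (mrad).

0.312 mrad

J = πd⁴/32 = π(0.0239)⁴/32 = 3.203×10^-8 m⁴.
θ = T·L/(G·J) = 2.460 × 0.309 / (76.1×10⁹ × 3.203×10^-8) = 3.118×10^-4 rad.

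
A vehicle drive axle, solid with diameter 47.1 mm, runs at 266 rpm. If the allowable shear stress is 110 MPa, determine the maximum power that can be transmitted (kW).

J = πd⁴/32 = π(0.0471)⁴/32 = 4.832×10^-7 m⁴.
T_max = τ_allow·J/r = 1.10×10^8 × 4.832×10^-7 / 0.0236 = 2257 N·m.
ω = 2π·266/60 = 27.86 rad/s, so P_max = T_max·ω = 6.286×10^4 W.

62.9 kW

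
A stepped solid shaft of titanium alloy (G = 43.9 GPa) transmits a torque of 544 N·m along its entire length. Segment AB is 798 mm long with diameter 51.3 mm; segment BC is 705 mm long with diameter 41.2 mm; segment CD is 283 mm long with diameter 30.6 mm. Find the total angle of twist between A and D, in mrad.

J_AB = π(0.0513)⁴/32 = 6.80×10^-7 m⁴; J_BC = π(0.0412)⁴/32 = 2.83×10^-7 m⁴; J_CD = π(0.0306)⁴/32 = 8.61×10^-8 m⁴.
θ = (T/G)·Σ L_i/J_i = (544.0/43.9×10⁹)·(0.798/6.80×10^-7 + 0.705/2.83×10^-7 + 0.283/8.61×10^-8) = 0.08617 rad.

86.2 mrad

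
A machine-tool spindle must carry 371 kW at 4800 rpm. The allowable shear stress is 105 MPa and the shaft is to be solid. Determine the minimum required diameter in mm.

33.0 mm

ω = 2π·4800/60 = 502.7 rad/s, so T = P/ω = 371×10³ / 502.7 = 738.1 N·m.
For a solid shaft τ_max = 16T/(πd³), so d = (16T/(π τ_allow))^(1/3) = (16·738.1/(π·1.05×10^8))^(1/3) = 0.03296 m.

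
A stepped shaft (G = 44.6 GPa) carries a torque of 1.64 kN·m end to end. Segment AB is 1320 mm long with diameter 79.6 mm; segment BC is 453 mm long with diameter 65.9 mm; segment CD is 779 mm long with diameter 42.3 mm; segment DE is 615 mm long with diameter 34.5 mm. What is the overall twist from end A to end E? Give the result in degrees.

15.8°

J_AB = π(0.0796)⁴/32 = 3.94×10^-6 m⁴; J_BC = π(0.0659)⁴/32 = 1.85×10^-6 m⁴; J_CD = π(0.0423)⁴/32 = 3.14×10^-7 m⁴; J_DE = π(0.0345)⁴/32 = 1.39×10^-7 m⁴.
θ = (T/G)·Σ L_i/J_i = (1640/44.6×10⁹)·(1.32/3.94×10^-6 + 0.453/1.85×10^-6 + 0.779/3.14×10^-7 + 0.615/1.39×10^-7) = 0.2750 rad.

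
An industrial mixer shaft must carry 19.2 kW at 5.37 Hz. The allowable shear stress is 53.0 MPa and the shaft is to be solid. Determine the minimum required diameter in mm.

38.0 mm

ω = 2π·5.37 = 33.74 rad/s, so T = P/ω = 19.2×10³ / 33.74 = 569.0 N·m.
For a solid shaft τ_max = 16T/(πd³), so d = (16T/(π τ_allow))^(1/3) = (16·569.0/(π·5.30×10^7))^(1/3) = 0.03796 m.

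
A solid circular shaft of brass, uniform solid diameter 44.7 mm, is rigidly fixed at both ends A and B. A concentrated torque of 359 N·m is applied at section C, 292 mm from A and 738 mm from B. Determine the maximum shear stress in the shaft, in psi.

With uniform GJ and both ends fixed, compatibility θ_AC = θ_CB gives T_A·a = T_B·b, together with T_A + T_B = T₀.
T_A = T₀·b/(a+b) = 359.0·738/1030 = 257.2 N·m; T_B = 101.8 N·m.
τ in each portion: τ_AC = 1.47×10^7 Pa, τ_CB = 5.80×10^6 Pa; maximum is in AC.
τ_max = T_AC·r/J = 257.2·0.0224/3.92×10^-7 = 1.467×10^7 Pa.

2130 psi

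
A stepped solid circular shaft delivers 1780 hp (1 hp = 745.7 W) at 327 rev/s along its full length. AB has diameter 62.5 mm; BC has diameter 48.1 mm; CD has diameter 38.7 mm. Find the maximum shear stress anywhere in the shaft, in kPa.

ω = 2π·327 = 2055 rad/s, so T = P/ω = 1780×745.7 / 2055 = 646.0 N·m.
Under the same torque, τ_max = 16T/(πd³) is largest where d is smallest — segment CD (d = 38.7 mm).
τ_max = 16·646.0/(π·(0.0387)³) = 5.677×10^7 Pa.

56800 kPa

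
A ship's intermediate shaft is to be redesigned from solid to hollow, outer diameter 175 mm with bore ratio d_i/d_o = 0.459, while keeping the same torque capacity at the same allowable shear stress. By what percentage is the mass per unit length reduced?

Equal τ_max and T ⇒ the solid shaft needs d_s³ = d_o³(1−k⁴), so d_s = 175·(1−0.459⁴)^(1/3) = 172.4 mm.
Area ratio A_h/A_s = d_o²(1−k²)/d_s² = (1−k²)/(1−k⁴)^(2/3) = 0.8136.
Mass saving = 1 − 0.8136 = 18.6 %.

18.6 %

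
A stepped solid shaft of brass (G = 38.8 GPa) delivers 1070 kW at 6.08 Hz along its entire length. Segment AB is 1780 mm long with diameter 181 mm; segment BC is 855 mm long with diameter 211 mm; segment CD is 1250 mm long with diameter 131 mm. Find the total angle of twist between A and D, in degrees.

ω = 2π·6.08 = 38.20 rad/s, so T = P/ω = 1070×10³ / 38.20 = 28010 N·m.
J_AB = π(0.181)⁴/32 = 1.05×10^-4 m⁴; J_BC = π(0.211)⁴/32 = 1.95×10^-4 m⁴; J_CD = π(0.131)⁴/32 = 2.89×10^-5 m⁴.
θ = (T/G)·Σ L_i/J_i = (28010/38.8×10⁹)·(1.78/1.05×10^-4 + 0.855/1.95×10^-4 + 1.25/2.89×10^-5) = 0.04658 rad.

2.67°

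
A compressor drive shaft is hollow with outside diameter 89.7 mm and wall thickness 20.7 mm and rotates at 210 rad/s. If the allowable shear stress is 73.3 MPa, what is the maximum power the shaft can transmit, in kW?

J = π(d_o⁴ − d_i⁴)/32 = π(0.0897⁴ − 0.0483⁴)/32 = 5.821×10^-6 m⁴.
T_max = τ_allow·J/r = 7.33×10^7 × 5.821×10^-6 / 0.0449 = 9514 N·m.
ω = 210 rad/s, so P_max = T_max·ω = 1.998×10^6 W.

2000 kW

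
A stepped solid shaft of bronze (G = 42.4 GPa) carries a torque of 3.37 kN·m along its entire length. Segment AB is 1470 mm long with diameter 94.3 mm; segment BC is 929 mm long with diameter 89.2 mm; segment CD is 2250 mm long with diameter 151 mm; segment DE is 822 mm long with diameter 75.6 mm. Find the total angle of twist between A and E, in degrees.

2.91°

J_AB = π(0.0943)⁴/32 = 7.76×10^-6 m⁴; J_BC = π(0.0892)⁴/32 = 6.22×10^-6 m⁴; J_CD = π(0.151)⁴/32 = 5.10×10^-5 m⁴; J_DE = π(0.0756)⁴/32 = 3.21×10^-6 m⁴.
θ = (T/G)·Σ L_i/J_i = (3370/42.4×10⁹)·(1.47/7.76×10^-6 + 0.929/6.22×10^-6 + 2.25/5.10×10^-5 + 0.822/3.21×10^-6) = 0.05081 rad.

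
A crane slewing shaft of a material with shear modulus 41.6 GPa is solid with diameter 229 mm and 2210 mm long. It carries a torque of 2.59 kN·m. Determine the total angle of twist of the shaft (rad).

5.10e-4 rad

J = πd⁴/32 = π(0.229)⁴/32 = 2.700×10^-4 m⁴.
θ = T·L/(G·J) = 2590 × 2.21 / (41.6×10⁹ × 2.700×10^-4) = 5.096×10^-4 rad.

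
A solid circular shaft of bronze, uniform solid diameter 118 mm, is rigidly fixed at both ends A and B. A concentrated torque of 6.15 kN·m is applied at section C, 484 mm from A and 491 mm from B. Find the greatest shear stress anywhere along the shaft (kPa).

9600 kPa

With uniform GJ and both ends fixed, compatibility θ_AC = θ_CB gives T_A·a = T_B·b, together with T_A + T_B = T₀.
T_A = T₀·b/(a+b) = 6150·491/975.0 = 3097 N·m; T_B = 3053 N·m.
τ in each portion: τ_AC = 9.60×10^6 Pa, τ_CB = 9.46×10^6 Pa; maximum is in AC.
τ_max = T_AC·r/J = 3097·0.0590/1.90×10^-5 = 9.600×10^6 Pa.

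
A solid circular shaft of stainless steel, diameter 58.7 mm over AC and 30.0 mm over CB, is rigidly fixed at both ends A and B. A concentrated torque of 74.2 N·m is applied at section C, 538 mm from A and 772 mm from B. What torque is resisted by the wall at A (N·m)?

70.8 N·m

Compatibility: T_A·a/J_AC = T_B·b/J_CB with T_A + T_B = T₀.
J_AC = 1.17×10^-6 m⁴, J_CB = 7.95×10^-8 m⁴, so T_A = T₀·(J_AC/a)/((J_AC/a)+(J_CB/b)) = 70.83 N·m, T_B = 3.368 N·m.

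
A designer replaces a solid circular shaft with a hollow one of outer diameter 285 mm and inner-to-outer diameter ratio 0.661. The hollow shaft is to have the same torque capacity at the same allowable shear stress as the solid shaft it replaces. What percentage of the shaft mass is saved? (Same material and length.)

Equal τ_max and T ⇒ the solid shaft needs d_s³ = d_o³(1−k⁴), so d_s = 285·(1−0.661⁴)^(1/3) = 265.6 mm.
Area ratio A_h/A_s = d_o²(1−k²)/d_s² = (1−k²)/(1−k⁴)^(2/3) = 0.6485.
Mass saving = 1 − 0.6485 = 35.2 %.

35.2 %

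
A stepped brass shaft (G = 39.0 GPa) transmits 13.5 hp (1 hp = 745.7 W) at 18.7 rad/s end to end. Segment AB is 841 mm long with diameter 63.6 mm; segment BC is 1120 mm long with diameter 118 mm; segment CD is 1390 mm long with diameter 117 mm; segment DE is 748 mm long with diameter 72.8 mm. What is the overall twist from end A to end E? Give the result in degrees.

0.735°

ω = 18.7 rad/s, so T = P/ω = 13.5×745.7 / 18.70 = 538.3 N·m.
J_AB = π(0.0636)⁴/32 = 1.61×10^-6 m⁴; J_BC = π(0.118)⁴/32 = 1.90×10^-5 m⁴; J_CD = π(0.117)⁴/32 = 1.84×10^-5 m⁴; J_DE = π(0.0728)⁴/32 = 2.76×10^-6 m⁴.
θ = (T/G)·Σ L_i/J_i = (538.3/39.0×10⁹)·(0.841/1.61×10^-6 + 1.12/1.90×10^-5 + 1.39/1.84×10^-5 + 0.748/2.76×10^-6) = 0.01283 rad.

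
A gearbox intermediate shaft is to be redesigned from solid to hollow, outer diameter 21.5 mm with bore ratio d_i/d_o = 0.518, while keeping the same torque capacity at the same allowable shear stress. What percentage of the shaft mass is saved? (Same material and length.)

23.1 %

Equal τ_max and T ⇒ the solid shaft needs d_s³ = d_o³(1−k⁴), so d_s = 21.5·(1−0.518⁴)^(1/3) = 20.97 mm.
Area ratio A_h/A_s = d_o²(1−k²)/d_s² = (1−k²)/(1−k⁴)^(2/3) = 0.7690.
Mass saving = 1 − 0.7690 = 23.1 %.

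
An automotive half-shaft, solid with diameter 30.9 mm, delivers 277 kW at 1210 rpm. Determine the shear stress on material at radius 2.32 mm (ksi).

ω = 2π·1210/60 = 126.7 rad/s, so T = P/ω = 277×10³ / 126.7 = 2186 N·m.
J = πd⁴/32 = π(0.0309)⁴/32 = 8.950×10^-8 m⁴.
Shear stress varies linearly with radius: τ = T·r/J = 2186 × 0.00232 / 8.950×10^-8 = 5.667×10^7 Pa.

8.22 ksi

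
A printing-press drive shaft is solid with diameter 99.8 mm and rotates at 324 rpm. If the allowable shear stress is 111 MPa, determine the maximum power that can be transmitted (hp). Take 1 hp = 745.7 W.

986 hp

J = πd⁴/32 = π(0.0998)⁴/32 = 9.739×10^-6 m⁴.
T_max = τ_allow·J/r = 1.11×10^8 × 9.739×10^-6 / 0.0499 = 21660 N·m.
ω = 2π·324/60 = 33.93 rad/s, so P_max = T_max·ω = 7.351×10^5 W.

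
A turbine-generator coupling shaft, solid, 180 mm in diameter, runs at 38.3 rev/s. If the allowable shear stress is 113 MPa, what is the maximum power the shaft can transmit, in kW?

J = πd⁴/32 = π(0.180)⁴/32 = 1.031×10^-4 m⁴.
T_max = τ_allow·J/r = 1.13×10^8 × 1.031×10^-4 / 0.0900 = 129400 N·m.
ω = 2π·38.3 = 240.6 rad/s, so P_max = T_max·ω = 3.114×10^7 W.

31100 kW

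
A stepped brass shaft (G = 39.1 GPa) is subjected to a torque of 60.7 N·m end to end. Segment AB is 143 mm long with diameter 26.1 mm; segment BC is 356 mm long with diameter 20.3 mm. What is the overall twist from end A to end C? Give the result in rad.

J_AB = π(0.0261)⁴/32 = 4.56×10^-8 m⁴; J_BC = π(0.0203)⁴/32 = 1.67×10^-8 m⁴.
θ = (T/G)·Σ L_i/J_i = (60.70/39.1×10⁹)·(0.143/4.56×10^-8 + 0.356/1.67×10^-8) = 0.03802 rad.

0.0380 rad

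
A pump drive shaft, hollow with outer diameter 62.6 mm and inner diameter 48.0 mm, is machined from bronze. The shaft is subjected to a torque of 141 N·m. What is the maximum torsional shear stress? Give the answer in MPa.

4.47 MPa

J = π(d_o⁴ − d_i⁴)/32 = π(0.0626⁴ − 0.0480⁴)/32 = 9.865×10^-7 m⁴.
τ_max = T·r/J = 141.0 × 0.0313 / 9.865×10^-7 = 4.474×10^6 Pa.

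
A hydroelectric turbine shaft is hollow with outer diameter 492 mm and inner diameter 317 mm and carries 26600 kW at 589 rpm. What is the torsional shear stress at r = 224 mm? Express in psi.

2940 psi

ω = 2π·589/60 = 61.68 rad/s, so T = P/ω = 26600×10³ / 61.68 = 431300 N·m.
J = π(d_o⁴ − d_i⁴)/32 = π(0.492⁴ − 0.317⁴)/32 = 4.761×10^-3 m⁴.
Shear stress varies linearly with radius: τ = T·r/J = 431300 × 0.224 / 4.761×10^-3 = 2.029×10^7 Pa.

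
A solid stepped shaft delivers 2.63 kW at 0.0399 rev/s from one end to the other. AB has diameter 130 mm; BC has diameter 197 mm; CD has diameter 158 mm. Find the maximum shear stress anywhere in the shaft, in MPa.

ω = 2π·0.0399 = 0.2507 rad/s, so T = P/ω = 2.63×10³ / 0.2507 = 10490 N·m.
Under the same torque, τ_max = 16T/(πd³) is largest where d is smallest — segment AB (d = 130 mm).
τ_max = 16·10490/(π·(0.130)³) = 2.432×10^7 Pa.

24.3 MPa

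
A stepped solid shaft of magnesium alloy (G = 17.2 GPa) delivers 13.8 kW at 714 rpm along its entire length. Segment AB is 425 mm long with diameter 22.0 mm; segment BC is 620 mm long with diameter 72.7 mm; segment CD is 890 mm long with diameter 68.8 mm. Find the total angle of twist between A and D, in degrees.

11.7°

ω = 2π·714/60 = 74.77 rad/s, so T = P/ω = 13.8×10³ / 74.77 = 184.6 N·m.
J_AB = π(0.0220)⁴/32 = 2.30×10^-8 m⁴; J_BC = π(0.0727)⁴/32 = 2.74×10^-6 m⁴; J_CD = π(0.0688)⁴/32 = 2.20×10^-6 m⁴.
θ = (T/G)·Σ L_i/J_i = (184.6/17.2×10⁹)·(0.425/2.30×10^-8 + 0.620/2.74×10^-6 + 0.890/2.20×10^-6) = 0.2051 rad.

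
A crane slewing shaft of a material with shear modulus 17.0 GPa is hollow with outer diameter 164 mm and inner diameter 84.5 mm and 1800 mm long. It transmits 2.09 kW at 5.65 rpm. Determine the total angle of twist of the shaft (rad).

0.00567 rad

ω = 2π·5.65/60 = 0.5917 rad/s, so T = P/ω = 2.09×10³ / 0.5917 = 3532 N·m.
J = π(d_o⁴ − d_i⁴)/32 = π(0.164⁴ − 0.0845⁴)/32 = 6.601×10^-5 m⁴.
θ = T·L/(G·J) = 3532 × 1.80 / (17.0×10⁹ × 6.601×10^-5) = 5.666×10^-3 rad.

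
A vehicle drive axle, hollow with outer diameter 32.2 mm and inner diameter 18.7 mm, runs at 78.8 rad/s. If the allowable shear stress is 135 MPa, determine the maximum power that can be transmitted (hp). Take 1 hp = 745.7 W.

J = π(d_o⁴ − d_i⁴)/32 = π(0.0322⁴ − 0.0187⁴)/32 = 9.354×10^-8 m⁴.
T_max = τ_allow·J/r = 1.35×10^8 × 9.354×10^-8 / 0.0161 = 784.3 N·m.
ω = 78.8 rad/s, so P_max = T_max·ω = 6.180×10^4 W.

82.9 hp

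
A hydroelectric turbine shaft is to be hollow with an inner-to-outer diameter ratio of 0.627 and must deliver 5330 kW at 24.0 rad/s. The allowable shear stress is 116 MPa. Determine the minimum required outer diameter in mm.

226 mm

ω = 24.0 rad/s, so T = P/ω = 5330×10³ / 24.00 = 222100 N·m.
For a hollow shaft with d_i/d_o = 0.627: τ_max = 16T/(π d_o³ (1−k⁴)), so d_o = [16T/(π τ_allow (1−k⁴))]^(1/3) = [16·222100/(π·1.16×10^8·0.8454)]^(1/3) = 0.2259 m.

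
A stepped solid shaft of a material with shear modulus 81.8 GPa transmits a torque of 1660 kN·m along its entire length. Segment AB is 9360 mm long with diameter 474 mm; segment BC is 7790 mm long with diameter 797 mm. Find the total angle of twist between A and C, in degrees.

J_AB = π(0.474)⁴/32 = 4.96×10^-3 m⁴; J_BC = π(0.797)⁴/32 = 0.0396 m⁴.
θ = (T/G)·Σ L_i/J_i = (1.660e6/81.8×10⁹)·(9.36/4.96×10^-3 + 7.79/0.0396) = 0.04232 rad.

2.42°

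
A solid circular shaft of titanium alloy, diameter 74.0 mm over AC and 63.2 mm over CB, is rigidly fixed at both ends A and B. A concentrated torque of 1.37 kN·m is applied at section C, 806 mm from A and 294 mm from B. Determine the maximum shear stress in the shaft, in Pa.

1.64e7 Pa

Compatibility: T_A·a/J_AC = T_B·b/J_CB with T_A + T_B = T₀.
J_AC = 2.94×10^-6 m⁴, J_CB = 1.57×10^-6 m⁴, so T_A = T₀·(J_AC/a)/((J_AC/a)+(J_CB/b)) = 557.2 N·m, T_B = 812.8 N·m.
τ in each portion: τ_AC = 7.00×10^6 Pa, τ_CB = 1.64×10^7 Pa; maximum is in CB.
τ_max = T_CB·r/J = 812.8·0.0316/1.57×10^-6 = 1.640×10^7 Pa.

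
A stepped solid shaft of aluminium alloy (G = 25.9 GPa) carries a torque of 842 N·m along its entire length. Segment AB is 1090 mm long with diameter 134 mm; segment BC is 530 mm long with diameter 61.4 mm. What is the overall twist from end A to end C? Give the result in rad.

0.0135 rad

J_AB = π(0.134)⁴/32 = 3.17×10^-5 m⁴; J_BC = π(0.0614)⁴/32 = 1.40×10^-6 m⁴.
θ = (T/G)·Σ L_i/J_i = (842.0/25.9×10⁹)·(1.09/3.17×10^-5 + 0.530/1.40×10^-6) = 0.01347 rad.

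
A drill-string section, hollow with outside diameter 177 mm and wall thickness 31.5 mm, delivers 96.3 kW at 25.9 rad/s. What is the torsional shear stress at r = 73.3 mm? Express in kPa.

ω = 25.9 rad/s, so T = P/ω = 96.3×10³ / 25.90 = 3718 N·m.
J = π(d_o⁴ − d_i⁴)/32 = π(0.177⁴ − 0.114⁴)/32 = 7.978×10^-5 m⁴.
Shear stress varies linearly with radius: τ = T·r/J = 3718 × 0.0733 / 7.978×10^-5 = 3.416×10^6 Pa.

3420 kPa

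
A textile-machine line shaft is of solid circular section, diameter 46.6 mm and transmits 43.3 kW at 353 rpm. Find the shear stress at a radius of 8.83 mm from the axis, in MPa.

22.3 MPa

ω = 2π·353/60 = 36.97 rad/s, so T = P/ω = 43.3×10³ / 36.97 = 1171 N·m.
J = πd⁴/32 = π(0.0466)⁴/32 = 4.630×10^-7 m⁴.
Shear stress varies linearly with radius: τ = T·r/J = 1171 × 0.00883 / 4.630×10^-7 = 2.234×10^7 Pa.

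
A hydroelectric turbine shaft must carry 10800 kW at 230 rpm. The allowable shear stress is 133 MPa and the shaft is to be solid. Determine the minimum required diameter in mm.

258 mm

ω = 2π·230/60 = 24.09 rad/s, so T = P/ω = 10800×10³ / 24.09 = 448400 N·m.
For a solid shaft τ_max = 16T/(πd³), so d = (16T/(π τ_allow))^(1/3) = (16·448400/(π·1.33×10^8))^(1/3) = 0.2580 m.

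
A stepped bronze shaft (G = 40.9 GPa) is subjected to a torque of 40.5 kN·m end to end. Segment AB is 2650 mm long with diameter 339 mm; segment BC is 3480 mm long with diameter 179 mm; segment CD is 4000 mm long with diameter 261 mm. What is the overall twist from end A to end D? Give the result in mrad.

44.9 mrad

J_AB = π(0.339)⁴/32 = 1.30×10^-3 m⁴; J_BC = π(0.179)⁴/32 = 1.01×10^-4 m⁴; J_CD = π(0.261)⁴/32 = 4.56×10^-4 m⁴.
θ = (T/G)·Σ L_i/J_i = (40500/40.9×10⁹)·(2.65/1.30×10^-3 + 3.48/1.01×10^-4 + 4.00/4.56×10^-4) = 0.04491 rad.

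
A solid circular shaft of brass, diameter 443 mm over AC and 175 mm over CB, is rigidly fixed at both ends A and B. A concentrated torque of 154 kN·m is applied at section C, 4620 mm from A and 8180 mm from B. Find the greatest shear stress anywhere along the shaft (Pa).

Compatibility: T_A·a/J_AC = T_B·b/J_CB with T_A + T_B = T₀.
J_AC = 3.78×10^-3 m⁴, J_CB = 9.21×10^-5 m⁴, so T_A = T₀·(J_AC/a)/((J_AC/a)+(J_CB/b)) = 151900 N·m, T_B = 2089 N·m.
τ in each portion: τ_AC = 8.90×10^6 Pa, τ_CB = 1.99×10^6 Pa; maximum is in AC.
τ_max = T_AC·r/J = 151900·0.222/3.78×10^-3 = 8.899×10^6 Pa.

8.90e6 Pa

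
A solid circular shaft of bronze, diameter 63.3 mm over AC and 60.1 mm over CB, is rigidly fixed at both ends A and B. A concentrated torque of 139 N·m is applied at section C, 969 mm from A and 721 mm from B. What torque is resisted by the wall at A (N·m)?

66.4 N·m

Compatibility: T_A·a/J_AC = T_B·b/J_CB with T_A + T_B = T₀.
J_AC = 1.58×10^-6 m⁴, J_CB = 1.28×10^-6 m⁴, so T_A = T₀·(J_AC/a)/((J_AC/a)+(J_CB/b)) = 66.44 N·m, T_B = 72.56 N·m.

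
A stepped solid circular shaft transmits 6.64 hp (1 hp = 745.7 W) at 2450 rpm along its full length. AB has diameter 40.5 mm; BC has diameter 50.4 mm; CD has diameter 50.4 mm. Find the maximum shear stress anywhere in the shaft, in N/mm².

1.48 N/mm²

ω = 2π·2450/60 = 256.6 rad/s, so T = P/ω = 6.64×745.7 / 256.6 = 19.30 N·m.
Under the same torque, τ_max = 16T/(πd³) is largest where d is smallest — segment AB (d = 40.5 mm).
τ_max = 16·19.30/(π·(0.0405)³) = 1.480×10^6 Pa.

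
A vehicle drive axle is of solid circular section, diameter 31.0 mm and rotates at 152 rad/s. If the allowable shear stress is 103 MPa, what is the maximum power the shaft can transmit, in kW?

J = πd⁴/32 = π(0.0310)⁴/32 = 9.067×10^-8 m⁴.
T_max = τ_allow·J/r = 1.03×10^8 × 9.067×10^-8 / 0.0155 = 602.5 N·m.
ω = 152 rad/s, so P_max = T_max·ω = 9.158×10^4 W.

91.6 kW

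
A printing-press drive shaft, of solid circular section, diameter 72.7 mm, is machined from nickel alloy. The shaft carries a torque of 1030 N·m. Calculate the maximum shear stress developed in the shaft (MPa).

J = πd⁴/32 = π(0.0727)⁴/32 = 2.742×10^-6 m⁴.
τ_max = T·r/J = 1030 × 0.0364 / 2.742×10^-6 = 1.365×10^7 Pa.

13.7 MPa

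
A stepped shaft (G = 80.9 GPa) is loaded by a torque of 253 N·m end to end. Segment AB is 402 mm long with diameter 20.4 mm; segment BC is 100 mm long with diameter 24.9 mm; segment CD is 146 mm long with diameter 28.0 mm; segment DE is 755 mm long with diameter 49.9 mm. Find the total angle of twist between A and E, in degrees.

5.37°

J_AB = π(0.0204)⁴/32 = 1.70×10^-8 m⁴; J_BC = π(0.0249)⁴/32 = 3.77×10^-8 m⁴; J_CD = π(0.0280)⁴/32 = 6.03×10^-8 m⁴; J_DE = π(0.0499)⁴/32 = 6.09×10^-7 m⁴.
θ = (T/G)·Σ L_i/J_i = (253.0/80.9×10⁹)·(0.402/1.70×10^-8 + 0.100/3.77×10^-8 + 0.146/6.03×10^-8 + 0.755/6.09×10^-7) = 0.09367 rad.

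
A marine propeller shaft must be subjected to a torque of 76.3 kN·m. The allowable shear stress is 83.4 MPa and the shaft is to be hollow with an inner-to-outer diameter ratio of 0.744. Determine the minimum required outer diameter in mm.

For a hollow shaft with d_i/d_o = 0.744: τ_max = 16T/(π d_o³ (1−k⁴)), so d_o = [16T/(π τ_allow (1−k⁴))]^(1/3) = [16·76300/(π·8.34×10^7·0.6936)]^(1/3) = 0.1887 m.

189 mm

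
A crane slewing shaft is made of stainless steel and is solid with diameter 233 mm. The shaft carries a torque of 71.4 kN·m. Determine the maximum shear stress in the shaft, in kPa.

J = πd⁴/32 = π(0.233)⁴/32 = 2.894×10^-4 m⁴.
τ_max = T·r/J = 71400 × 0.117 / 2.894×10^-4 = 2.875×10^7 Pa.

28700 kPa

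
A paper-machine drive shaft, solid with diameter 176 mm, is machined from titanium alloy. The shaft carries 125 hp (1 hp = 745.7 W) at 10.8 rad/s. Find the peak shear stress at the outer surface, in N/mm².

ω = 10.8 rad/s, so T = P/ω = 125×745.7 / 10.80 = 8631 N·m.
J = πd⁴/32 = π(0.176)⁴/32 = 9.420×10^-5 m⁴.
τ_max = T·r/J = 8631 × 0.0880 / 9.420×10^-5 = 8.063×10^6 Pa.

8.06 N/mm²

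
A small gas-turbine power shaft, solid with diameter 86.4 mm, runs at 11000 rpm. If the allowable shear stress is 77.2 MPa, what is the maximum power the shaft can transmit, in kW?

J = πd⁴/32 = π(0.0864)⁴/32 = 5.471×10^-6 m⁴.
T_max = τ_allow·J/r = 7.72×10^7 × 5.471×10^-6 / 0.0432 = 9777 N·m.
ω = 2π·11000/60 = 1152 rad/s, so P_max = T_max·ω = 1.126×10^7 W.

11300 kW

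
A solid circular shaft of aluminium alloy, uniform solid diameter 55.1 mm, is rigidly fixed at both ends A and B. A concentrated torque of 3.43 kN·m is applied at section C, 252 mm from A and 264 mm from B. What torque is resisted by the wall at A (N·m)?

1750 N·m

With uniform GJ and both ends fixed, compatibility θ_AC = θ_CB gives T_A·a = T_B·b, together with T_A + T_B = T₀.
T_A = T₀·b/(a+b) = 3430·264/516.0 = 1755 N·m; T_B = 1675 N·m.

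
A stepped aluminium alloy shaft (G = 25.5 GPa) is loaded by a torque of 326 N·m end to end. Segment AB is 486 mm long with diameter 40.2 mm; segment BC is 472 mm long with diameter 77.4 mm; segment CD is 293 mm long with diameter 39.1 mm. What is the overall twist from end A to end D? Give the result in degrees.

J_AB = π(0.0402)⁴/32 = 2.56×10^-7 m⁴; J_BC = π(0.0774)⁴/32 = 3.52×10^-6 m⁴; J_CD = π(0.0391)⁴/32 = 2.29×10^-7 m⁴.
θ = (T/G)·Σ L_i/J_i = (326.0/25.5×10⁹)·(0.486/2.56×10^-7 + 0.472/3.52×10^-6 + 0.293/2.29×10^-7) = 0.04227 rad.

2.42°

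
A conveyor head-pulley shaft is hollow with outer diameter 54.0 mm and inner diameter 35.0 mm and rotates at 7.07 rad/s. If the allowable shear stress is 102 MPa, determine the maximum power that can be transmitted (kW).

18.4 kW

J = π(d_o⁴ − d_i⁴)/32 = π(0.0540⁴ − 0.0350⁴)/32 = 6.875×10^-7 m⁴.
T_max = τ_allow·J/r = 1.02×10^8 × 6.875×10^-7 / 0.0270 = 2597 N·m.
ω = 7.07 rad/s, so P_max = T_max·ω = 1.836×10^4 W.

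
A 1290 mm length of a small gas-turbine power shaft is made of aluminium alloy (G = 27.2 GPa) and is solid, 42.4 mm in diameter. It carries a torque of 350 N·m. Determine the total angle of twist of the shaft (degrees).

3.00°

J = πd⁴/32 = π(0.0424)⁴/32 = 3.173×10^-7 m⁴.
θ = T·L/(G·J) = 350.0 × 1.29 / (27.2×10⁹ × 3.173×10^-7) = 0.05231 rad.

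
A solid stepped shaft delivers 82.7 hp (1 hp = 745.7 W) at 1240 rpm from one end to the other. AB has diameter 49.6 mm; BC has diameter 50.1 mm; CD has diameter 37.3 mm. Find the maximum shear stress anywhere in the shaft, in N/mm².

ω = 2π·1240/60 = 129.9 rad/s, so T = P/ω = 82.7×745.7 / 129.9 = 474.9 N·m.
Under the same torque, τ_max = 16T/(πd³) is largest where d is smallest — segment CD (d = 37.3 mm).
τ_max = 16·474.9/(π·(0.0373)³) = 4.661×10^7 Pa.

46.6 N/mm²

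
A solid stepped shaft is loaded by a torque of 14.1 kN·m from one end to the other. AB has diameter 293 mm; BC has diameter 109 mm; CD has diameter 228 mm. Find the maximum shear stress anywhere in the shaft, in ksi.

8.04 ksi

Under the same torque, τ_max = 16T/(πd³) is largest where d is smallest — segment BC (d = 109 mm).
τ_max = 16·14100/(π·(0.109)³) = 5.545×10^7 Pa.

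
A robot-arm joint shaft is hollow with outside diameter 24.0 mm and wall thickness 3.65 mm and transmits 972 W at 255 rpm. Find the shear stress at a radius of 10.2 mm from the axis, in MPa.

ω = 2π·255/60 = 26.70 rad/s, so T = P/ω = 972 / 26.70 = 36.40 N·m.
J = π(d_o⁴ − d_i⁴)/32 = π(0.0240⁴ − 0.0167⁴)/32 = 2.494×10^-8 m⁴.
Shear stress varies linearly with radius: τ = T·r/J = 36.40 × 0.0102 / 2.494×10^-8 = 1.489×10^7 Pa.

14.9 MPa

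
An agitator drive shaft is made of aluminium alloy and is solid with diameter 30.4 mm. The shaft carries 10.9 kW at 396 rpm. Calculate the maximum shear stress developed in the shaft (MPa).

ω = 2π·396/60 = 41.47 rad/s, so T = P/ω = 10.9×10³ / 41.47 = 262.8 N·m.
J = πd⁴/32 = π(0.0304)⁴/32 = 8.385×10^-8 m⁴.
τ_max = T·r/J = 262.8 × 0.0152 / 8.385×10^-8 = 4.765×10^7 Pa.

47.6 MPa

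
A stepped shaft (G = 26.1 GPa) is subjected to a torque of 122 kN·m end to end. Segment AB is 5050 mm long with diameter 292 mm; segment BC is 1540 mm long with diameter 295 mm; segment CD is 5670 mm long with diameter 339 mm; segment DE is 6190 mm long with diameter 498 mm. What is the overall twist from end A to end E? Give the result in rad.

J_AB = π(0.292)⁴/32 = 7.14×10^-4 m⁴; J_BC = π(0.295)⁴/32 = 7.44×10^-4 m⁴; J_CD = π(0.339)⁴/32 = 1.30×10^-3 m⁴; J_DE = π(0.498)⁴/32 = 6.04×10^-3 m⁴.
θ = (T/G)·Σ L_i/J_i = (122000/26.1×10⁹)·(5.05/7.14×10^-4 + 1.54/7.44×10^-4 + 5.67/1.30×10^-3 + 6.19/6.04×10^-3) = 0.06799 rad.

0.0680 rad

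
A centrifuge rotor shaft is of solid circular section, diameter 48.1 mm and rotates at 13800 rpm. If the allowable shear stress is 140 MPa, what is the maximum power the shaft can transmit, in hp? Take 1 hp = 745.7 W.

J = πd⁴/32 = π(0.0481)⁴/32 = 5.255×10^-7 m⁴.
T_max = τ_allow·J/r = 1.40×10^8 × 5.255×10^-7 / 0.0241 = 3059 N·m.
ω = 2π·13800/60 = 1445 rad/s, so P_max = T_max·ω = 4.421×10^6 W.

5930 hp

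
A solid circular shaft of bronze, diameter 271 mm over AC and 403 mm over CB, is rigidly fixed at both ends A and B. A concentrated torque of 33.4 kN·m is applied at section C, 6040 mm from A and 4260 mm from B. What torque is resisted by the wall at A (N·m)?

Compatibility: T_A·a/J_AC = T_B·b/J_CB with T_A + T_B = T₀.
J_AC = 5.30×10^-4 m⁴, J_CB = 2.59×10^-3 m⁴, so T_A = T₀·(J_AC/a)/((J_AC/a)+(J_CB/b)) = 4210 N·m, T_B = 29190 N·m.

4210 N·m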